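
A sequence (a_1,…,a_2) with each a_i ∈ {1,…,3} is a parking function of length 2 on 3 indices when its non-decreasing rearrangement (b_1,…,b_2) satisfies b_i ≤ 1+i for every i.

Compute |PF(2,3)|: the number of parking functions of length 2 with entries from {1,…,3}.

8

|PF| = (3+1−2)·(3+1)^{2−1} = 2·4 = 8
Example (2,3) → sorted (2,3): b_i ≤ 1+i ∀i, a PF.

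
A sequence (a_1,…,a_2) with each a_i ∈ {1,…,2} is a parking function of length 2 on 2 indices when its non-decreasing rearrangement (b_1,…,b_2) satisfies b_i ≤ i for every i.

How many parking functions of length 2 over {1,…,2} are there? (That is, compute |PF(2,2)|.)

3

|PF(2,2)| = (2−2+1)·(2+1)^(2−1) = 1×3 = 3
One tuple (1,2) → sorted (1,2): b_i ≤ i ∀i, a PF.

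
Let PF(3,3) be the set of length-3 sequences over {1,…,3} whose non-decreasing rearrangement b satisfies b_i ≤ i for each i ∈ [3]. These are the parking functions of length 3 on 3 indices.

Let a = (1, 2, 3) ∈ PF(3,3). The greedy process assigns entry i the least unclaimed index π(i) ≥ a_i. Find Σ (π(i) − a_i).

0

Σπ(i) = 1+…+3 = 6; Σa = 1+2+3 = 6; disp = 6−6 = 0.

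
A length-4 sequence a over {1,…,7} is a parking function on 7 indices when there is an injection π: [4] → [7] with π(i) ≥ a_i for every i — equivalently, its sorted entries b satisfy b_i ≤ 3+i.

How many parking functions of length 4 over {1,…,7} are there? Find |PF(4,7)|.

|PF(4,7)| = (7+1−4)·(7+1)^{4−1} = 4·512 = 2048
Example (2,5,1,7) → sorted (1,2,5,7): b_i ≤ 3+i ∀i, a PF.

2048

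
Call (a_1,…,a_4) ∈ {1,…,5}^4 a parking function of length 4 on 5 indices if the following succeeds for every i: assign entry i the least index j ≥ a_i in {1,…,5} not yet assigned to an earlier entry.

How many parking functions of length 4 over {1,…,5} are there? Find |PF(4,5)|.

|PF| = 2·6^3 = 2×216 = 432 (Konheim–Weiss)
One tuple (5,2,3,4) → sorted (2,3,4,5): b_i ≤ 1+i ∀i, a PF.

432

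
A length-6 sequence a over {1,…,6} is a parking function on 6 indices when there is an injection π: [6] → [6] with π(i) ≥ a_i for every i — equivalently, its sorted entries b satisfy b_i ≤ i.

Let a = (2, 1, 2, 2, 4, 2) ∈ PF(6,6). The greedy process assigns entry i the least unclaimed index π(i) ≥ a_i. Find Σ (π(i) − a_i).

Σπ(i) = 1+…+6 = 21; Σa = 2+1+2+2+4+2 = 13; disp = 21−13 = 8.

8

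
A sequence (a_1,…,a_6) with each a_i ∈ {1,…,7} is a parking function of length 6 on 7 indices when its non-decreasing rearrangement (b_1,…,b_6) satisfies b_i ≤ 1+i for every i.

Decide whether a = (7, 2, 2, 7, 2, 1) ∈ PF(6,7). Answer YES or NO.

Sorted: b = (1, 2, 2, 2, 7, 7).
  b_1=1 ≤ 2
  b_2=2 ≤ 3
  b_3=2 ≤ 4
  b_4=2 ≤ 5
  b_5=7 > 6
  fails at i=5 ⇒ NO

NO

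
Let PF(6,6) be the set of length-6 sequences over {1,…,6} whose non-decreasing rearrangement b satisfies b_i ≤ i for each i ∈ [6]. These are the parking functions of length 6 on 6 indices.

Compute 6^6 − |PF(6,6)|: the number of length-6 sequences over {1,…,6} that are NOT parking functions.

29849

|PF| = (6−6+1)·(6+1)^(6−1) = 1·16807 = 16807
E.g. (6,1,6,2,6,6) → sorted (1,2,6,6,6,6): b_3=6>3, not a PF.
So 46656 − 16807 = 29849 fail.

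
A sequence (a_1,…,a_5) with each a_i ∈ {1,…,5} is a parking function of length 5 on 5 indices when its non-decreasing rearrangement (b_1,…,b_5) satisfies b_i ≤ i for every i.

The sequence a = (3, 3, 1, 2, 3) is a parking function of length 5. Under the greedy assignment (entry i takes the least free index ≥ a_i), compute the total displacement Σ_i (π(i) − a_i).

Σπ = 15 ({1..5} each once); Σa = 3+3+1+2+3 = 12; disp = 15−12 = 3.

3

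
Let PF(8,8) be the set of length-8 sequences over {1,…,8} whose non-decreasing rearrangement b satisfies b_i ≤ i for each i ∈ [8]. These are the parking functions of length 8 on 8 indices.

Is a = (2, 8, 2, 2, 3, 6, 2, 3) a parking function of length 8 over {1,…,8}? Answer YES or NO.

Rearranged: b = (2, 2, 2, 2, 3, 3, 6, 8).
  b_1=2 > 1
  fails at i=1 ⇒ NO

NO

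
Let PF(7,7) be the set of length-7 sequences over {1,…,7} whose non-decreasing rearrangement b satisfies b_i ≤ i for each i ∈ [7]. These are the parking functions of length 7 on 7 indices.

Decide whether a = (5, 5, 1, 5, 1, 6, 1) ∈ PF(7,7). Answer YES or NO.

Order a: b = (1, 1, 1, 5, 5, 5, 6).
  b_1=1 ≤ 1
  b_2=1 ≤ 2
  b_3=1 ≤ 3
  b_4=5 > 4
  fails at i=4 ⇒ NO

NO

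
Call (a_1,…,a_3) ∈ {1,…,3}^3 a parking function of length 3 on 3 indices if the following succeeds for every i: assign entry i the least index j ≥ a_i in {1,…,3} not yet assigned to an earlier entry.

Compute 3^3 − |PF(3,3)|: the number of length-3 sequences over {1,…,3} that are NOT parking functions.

|PF(3,3)| = 1·4^2 = 1×16 = 16
E.g. (3,2,3) → sorted (2,3,3): b_1=2>1, not a PF.
Total 27; non-PF = 27−16 = 11

11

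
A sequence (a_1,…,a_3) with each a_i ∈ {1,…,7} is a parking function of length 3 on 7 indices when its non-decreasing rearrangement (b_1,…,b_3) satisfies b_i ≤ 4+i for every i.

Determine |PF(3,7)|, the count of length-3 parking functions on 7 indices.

320

Count = (7+1−3)·(7+1)^{3−1} = 5×64 = 320 (Pollak)
Example (5,4,7) → sorted (4,5,7): b_i ≤ 4+i ∀i, a PF.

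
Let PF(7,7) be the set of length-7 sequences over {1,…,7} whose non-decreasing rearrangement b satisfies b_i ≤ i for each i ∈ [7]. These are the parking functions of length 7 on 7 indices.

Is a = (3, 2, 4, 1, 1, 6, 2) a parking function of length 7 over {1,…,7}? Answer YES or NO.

Sorted: b = (1, 1, 2, 2, 3, 4, 6).
  b_1=1 ≤ 1
  b_2=1 ≤ 2
  b_3=2 ≤ 3
  b_4=2 ≤ 4
  b_5=3 ≤ 5
  b_6=4 ≤ 6
  b_7=6 ≤ 7
All bounds hold ⇒ YES

YES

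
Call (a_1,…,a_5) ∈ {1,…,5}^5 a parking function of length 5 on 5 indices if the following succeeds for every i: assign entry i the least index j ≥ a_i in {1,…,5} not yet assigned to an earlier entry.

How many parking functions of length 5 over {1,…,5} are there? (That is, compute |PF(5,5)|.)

1296

|PF(5,5)| = (6−5)·6^(5−1) = 1·1296 = 1296 (Konheim–Weiss)
One tuple (2,1,2,4,2) → sorted (1,2,2,2,4): b_i ≤ i ∀i, a PF.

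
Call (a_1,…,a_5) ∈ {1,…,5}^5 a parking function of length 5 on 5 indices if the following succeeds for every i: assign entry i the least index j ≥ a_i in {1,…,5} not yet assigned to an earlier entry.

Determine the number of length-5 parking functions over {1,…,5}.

#PF = 1·6^4 = 1×1296 = 1296
Example (4,4,1,3,1) → sorted (1,1,3,4,4): b_i ≤ i ∀i, a PF.

1296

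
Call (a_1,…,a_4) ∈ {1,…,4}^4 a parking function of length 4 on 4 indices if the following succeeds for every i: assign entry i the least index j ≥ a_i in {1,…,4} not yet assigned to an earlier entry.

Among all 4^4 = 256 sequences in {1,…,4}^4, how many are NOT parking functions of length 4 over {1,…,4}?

#PF = (5−4)·5^(4−1) = 1·125 = 125
Example (2,4,4,2) → sorted (2,2,4,4): b_1=2>1, not a PF.
So 256 − 125 = 131 fail.

131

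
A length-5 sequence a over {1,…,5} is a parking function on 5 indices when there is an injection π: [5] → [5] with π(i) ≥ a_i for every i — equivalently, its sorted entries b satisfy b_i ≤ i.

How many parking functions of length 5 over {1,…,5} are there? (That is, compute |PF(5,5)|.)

|PF(5,5)| = 1·6^4 = 1·1296 = 1296 (Konheim–Weiss)
E.g. (5,2,2,1,3) → sorted (1,2,2,3,5): b_i ≤ i ∀i, a PF.

1296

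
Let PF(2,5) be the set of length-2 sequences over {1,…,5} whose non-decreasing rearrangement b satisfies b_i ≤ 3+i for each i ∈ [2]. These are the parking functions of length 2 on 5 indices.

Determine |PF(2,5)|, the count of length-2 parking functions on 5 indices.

Count = (5+1−2)·(5+1)^{2−1} = 4 · 6 = 24 (Konheim–Weiss)
Example (3,1) → sorted (1,3): b_i ≤ 3+i ∀i, a PF.

24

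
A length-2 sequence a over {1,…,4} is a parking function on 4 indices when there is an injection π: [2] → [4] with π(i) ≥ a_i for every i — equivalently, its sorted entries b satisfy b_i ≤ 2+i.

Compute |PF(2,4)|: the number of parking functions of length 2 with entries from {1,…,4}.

|PF| = 3·5^1 = 3·5 = 15 (Konheim–Weiss)
Check (1,4) → sorted (1,4): b_i ≤ 2+i ∀i, a PF.

15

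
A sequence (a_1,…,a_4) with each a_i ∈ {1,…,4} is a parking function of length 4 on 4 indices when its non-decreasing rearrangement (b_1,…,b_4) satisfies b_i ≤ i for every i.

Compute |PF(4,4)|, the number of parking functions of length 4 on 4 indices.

125

Count = (4+1−4)·(4+1)^{4−1} = 1 · 125 = 125
E.g. (2,1,3,1) → sorted (1,1,2,3): b_i ≤ i ∀i, a PF.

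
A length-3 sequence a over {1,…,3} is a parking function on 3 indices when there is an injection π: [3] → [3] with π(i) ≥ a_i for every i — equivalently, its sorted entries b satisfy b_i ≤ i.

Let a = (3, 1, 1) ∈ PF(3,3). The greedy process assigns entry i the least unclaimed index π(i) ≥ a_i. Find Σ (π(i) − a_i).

Σπ = 3·4/2 = 6 (π permutes [3]); Σa = 3+1+1 = 5; disp = 6−5 = 1.

1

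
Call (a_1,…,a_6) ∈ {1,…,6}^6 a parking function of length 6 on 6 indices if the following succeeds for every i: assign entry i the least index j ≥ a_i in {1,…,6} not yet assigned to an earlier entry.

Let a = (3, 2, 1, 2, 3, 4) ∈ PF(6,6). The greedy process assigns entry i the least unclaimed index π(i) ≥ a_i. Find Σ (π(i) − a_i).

Σπ = 6·7/2 = 21 (π permutes [6]); Σa = 3+2+1+2+3+4 = 15; disp = 21−15 = 6.

6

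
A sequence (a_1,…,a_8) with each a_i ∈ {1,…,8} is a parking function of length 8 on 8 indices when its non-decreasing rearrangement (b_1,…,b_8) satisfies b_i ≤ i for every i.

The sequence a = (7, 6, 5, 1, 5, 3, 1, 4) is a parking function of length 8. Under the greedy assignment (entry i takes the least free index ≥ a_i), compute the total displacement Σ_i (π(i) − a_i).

Σπ = 8·9/2 = 36 (π permutes [8]); Σa = 7+6+5+1+5+3+1+4 = 32; disp = 36−32 = 4.

4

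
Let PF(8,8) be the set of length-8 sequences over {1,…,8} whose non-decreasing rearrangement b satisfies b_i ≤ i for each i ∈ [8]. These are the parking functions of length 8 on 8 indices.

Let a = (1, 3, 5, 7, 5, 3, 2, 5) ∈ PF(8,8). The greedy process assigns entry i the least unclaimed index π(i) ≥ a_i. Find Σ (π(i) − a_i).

Σπ = 8·9/2 = 36 (π permutes [8]); Σa = 1+3+5+7+5+3+2+5 = 31; disp = 36−31 = 5.

5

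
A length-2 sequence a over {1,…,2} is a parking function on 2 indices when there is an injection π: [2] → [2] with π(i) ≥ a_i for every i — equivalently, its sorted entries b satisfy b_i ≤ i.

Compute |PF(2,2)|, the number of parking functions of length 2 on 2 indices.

Count = (2+1−2)·(2+1)^{2−1} = 1×3 = 3 (Pollak)
Check (2,1) → sorted (1,2): b_i ≤ i ∀i, a PF.

3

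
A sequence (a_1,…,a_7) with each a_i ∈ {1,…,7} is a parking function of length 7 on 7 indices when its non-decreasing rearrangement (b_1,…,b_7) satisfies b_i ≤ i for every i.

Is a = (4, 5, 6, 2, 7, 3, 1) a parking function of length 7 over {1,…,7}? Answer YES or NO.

Rearranged: b = (1, 2, 3, 4, 5, 6, 7).
  b_1=1 ≤ 1
  b_2=2 ≤ 2
  b_3=3 ≤ 3
  b_4=4 ≤ 4
  b_5=5 ≤ 5
  b_6=6 ≤ 6
  b_7=7 ≤ 7
All bounds hold ⇒ YES

YES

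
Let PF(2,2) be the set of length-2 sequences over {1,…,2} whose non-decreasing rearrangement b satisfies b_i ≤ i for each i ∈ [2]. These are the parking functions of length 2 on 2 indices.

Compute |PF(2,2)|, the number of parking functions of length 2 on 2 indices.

3

|PF| = (2−2+1)·(2+1)^(2−1) = 1×3 = 3 (Konheim–Weiss)
Example (1,2) → sorted (1,2): b_i ≤ i ∀i, a PF.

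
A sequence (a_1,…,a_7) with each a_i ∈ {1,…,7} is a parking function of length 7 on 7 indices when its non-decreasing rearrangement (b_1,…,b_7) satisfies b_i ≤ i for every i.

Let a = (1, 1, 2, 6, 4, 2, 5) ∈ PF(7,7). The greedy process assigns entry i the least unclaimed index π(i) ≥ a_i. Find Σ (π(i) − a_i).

7

Σπ = 28 ({1..7} each once); Σa = 1+1+2+6+4+2+5 = 21; disp = 28−21 = 7.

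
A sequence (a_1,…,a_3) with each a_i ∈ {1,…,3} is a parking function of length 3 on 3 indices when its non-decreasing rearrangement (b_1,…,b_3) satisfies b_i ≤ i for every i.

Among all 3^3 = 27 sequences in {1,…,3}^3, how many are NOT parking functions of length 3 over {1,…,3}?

11

|PF| = (4−3)·4^(3−1) = 1·16 = 16 (Konheim–Weiss)
Check (3,3,3) → sorted (3,3,3): b_1=3>1, not a PF.
So 27 − 16 = 11 fail.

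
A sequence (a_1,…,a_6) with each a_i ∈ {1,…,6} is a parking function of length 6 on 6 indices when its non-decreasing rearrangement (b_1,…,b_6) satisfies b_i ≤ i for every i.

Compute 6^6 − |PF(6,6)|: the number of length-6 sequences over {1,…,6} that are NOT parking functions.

#PF = (6+1−6)·(6+1)^{6−1} = 1·16807 = 16807
Example (3,6,6,6,6,6) → sorted (3,6,6,6,6,6): b_1=3>1, not a PF.
6^6 − 16807 = 46656 − 16807 = 29849

29849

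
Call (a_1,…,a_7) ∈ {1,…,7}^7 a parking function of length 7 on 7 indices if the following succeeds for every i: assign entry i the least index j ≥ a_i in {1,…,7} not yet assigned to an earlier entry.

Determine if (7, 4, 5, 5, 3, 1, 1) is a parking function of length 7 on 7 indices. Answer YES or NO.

YES

Sorted: b = (1, 1, 3, 4, 5, 5, 7).
  b_1=1 ≤ 1
  b_2=1 ≤ 2
  b_3=3 ≤ 3
  b_4=4 ≤ 4
  b_5=5 ≤ 5
  b_6=5 ≤ 6
  b_7=7 ≤ 7
All bounds hold ⇒ YES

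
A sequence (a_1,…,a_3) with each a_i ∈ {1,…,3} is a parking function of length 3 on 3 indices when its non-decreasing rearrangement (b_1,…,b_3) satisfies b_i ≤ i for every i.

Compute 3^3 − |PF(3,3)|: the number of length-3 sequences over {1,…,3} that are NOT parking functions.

11

|PF(3,3)| = (3+1−3)·(3+1)^{3−1} = 1·16 = 16
E.g. (2,3,2) → sorted (2,2,3): b_1=2>1, not a PF.
So 27 − 16 = 11 fail.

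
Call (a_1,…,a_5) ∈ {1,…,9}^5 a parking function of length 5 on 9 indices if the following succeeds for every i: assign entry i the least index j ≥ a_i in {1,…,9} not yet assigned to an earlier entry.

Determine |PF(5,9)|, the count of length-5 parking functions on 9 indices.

|PF(5,9)| = (9−5+1)·(9+1)^(5−1) = 5×10000 = 50000
Check (5,6,5,4,2) → sorted (2,4,5,5,6): b_i ≤ 4+i ∀i, a PF.

50000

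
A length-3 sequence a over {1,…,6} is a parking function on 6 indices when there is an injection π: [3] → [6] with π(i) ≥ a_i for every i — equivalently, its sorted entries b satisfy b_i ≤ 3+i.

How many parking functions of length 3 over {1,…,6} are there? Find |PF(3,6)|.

196

#PF = (6+1−3)·(6+1)^{3−1} = 4·49 = 196
Check (3,3,5) → sorted (3,3,5): b_i ≤ 3+i ∀i, a PF.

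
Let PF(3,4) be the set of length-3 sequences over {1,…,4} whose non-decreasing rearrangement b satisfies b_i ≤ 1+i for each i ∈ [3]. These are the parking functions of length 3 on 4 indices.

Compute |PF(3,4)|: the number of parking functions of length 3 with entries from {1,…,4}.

#PF = 2·5^2 = 2×25 = 50 (Pollak)
Example (1,4,3) → sorted (1,3,4): b_i ≤ 1+i ∀i, a PF.

50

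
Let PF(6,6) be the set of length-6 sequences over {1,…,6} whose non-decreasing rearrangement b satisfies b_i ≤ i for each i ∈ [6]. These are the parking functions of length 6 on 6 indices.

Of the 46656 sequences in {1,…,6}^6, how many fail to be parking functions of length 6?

29849

#PF = (6+1−6)·(6+1)^{6−1} = 1 · 16807 = 16807
One tuple (4,3,5,1,3,6) → sorted (1,3,3,4,5,6): b_2=3>2, not a PF.
So 46656 − 16807 = 29849 fail.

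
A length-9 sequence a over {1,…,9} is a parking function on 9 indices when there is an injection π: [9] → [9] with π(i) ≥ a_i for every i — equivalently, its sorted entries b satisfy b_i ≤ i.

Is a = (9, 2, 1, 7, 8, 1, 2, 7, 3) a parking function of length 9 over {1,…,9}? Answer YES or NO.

NO

Rearranged: b = (1, 1, 2, 2, 3, 7, 7, 8, 9).
  b_1=1 ≤ 1
  b_2=1 ≤ 2
  b_3=2 ≤ 3
  b_4=2 ≤ 4
  b_5=3 ≤ 5
  b_6=7 > 6
  fails at i=6 ⇒ NO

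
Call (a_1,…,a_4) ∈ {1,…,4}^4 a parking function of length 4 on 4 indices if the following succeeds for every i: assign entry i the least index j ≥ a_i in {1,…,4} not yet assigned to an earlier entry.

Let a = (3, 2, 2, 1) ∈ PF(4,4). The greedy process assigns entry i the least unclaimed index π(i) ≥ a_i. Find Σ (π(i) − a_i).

Σπ = 10 ({1..4} each once); Σa = 3+2+2+1 = 8; disp = 10−8 = 2.

2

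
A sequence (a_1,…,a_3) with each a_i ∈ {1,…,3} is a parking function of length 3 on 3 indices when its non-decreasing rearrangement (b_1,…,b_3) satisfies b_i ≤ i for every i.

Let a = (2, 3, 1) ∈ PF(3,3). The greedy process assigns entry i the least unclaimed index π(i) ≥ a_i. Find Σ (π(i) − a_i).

Σπ(i) = 1+…+3 = 6; Σa = 2+3+1 = 6; disp = 6−6 = 0.

0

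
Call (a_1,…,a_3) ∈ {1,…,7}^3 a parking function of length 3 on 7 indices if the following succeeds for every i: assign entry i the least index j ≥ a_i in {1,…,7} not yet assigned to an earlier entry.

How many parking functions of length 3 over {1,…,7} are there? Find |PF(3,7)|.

320

|PF| = (8−3)·8^(3−1) = 5·64 = 320 [KW]
Example (4,2,5) → sorted (2,4,5): b_i ≤ 4+i ∀i, a PF.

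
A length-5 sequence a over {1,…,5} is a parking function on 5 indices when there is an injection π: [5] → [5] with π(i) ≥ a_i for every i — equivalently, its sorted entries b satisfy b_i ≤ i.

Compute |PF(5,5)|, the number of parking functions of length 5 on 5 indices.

1296

#PF = (6−5)·6^(5−1) = 1 · 1296 = 1296 [KW]
Example (5,3,2,1,1) → sorted (1,1,2,3,5): b_i ≤ i ∀i, a PF.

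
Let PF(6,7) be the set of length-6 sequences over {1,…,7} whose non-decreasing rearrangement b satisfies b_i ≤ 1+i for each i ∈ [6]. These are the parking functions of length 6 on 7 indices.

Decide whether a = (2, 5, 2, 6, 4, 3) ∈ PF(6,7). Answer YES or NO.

YES

Rearranged: b = (2, 2, 3, 4, 5, 6).
  b_1=2 ≤ 2
  b_2=2 ≤ 3
  b_3=3 ≤ 4
  b_4=4 ≤ 5
  b_5=5 ≤ 6
  b_6=6 ≤ 7
All bounds hold ⇒ YES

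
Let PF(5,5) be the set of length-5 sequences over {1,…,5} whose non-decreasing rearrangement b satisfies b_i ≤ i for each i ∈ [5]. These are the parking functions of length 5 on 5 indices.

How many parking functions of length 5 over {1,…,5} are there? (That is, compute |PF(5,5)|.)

1296

|PF(5,5)| = 1·6^4 = 1·1296 = 1296 (Konheim–Weiss)
Check (4,1,2,2,5) → sorted (1,2,2,4,5): b_i ≤ i ∀i, a PF.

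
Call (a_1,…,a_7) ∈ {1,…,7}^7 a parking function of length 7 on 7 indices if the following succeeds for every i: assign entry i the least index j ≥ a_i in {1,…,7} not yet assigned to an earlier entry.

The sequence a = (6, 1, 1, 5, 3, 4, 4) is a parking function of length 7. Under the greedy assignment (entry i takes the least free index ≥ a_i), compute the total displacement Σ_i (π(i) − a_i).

4

Σπ(i) = 1+…+7 = 28; Σa = 6+1+1+5+3+4+4 = 24; disp = 28−24 = 4.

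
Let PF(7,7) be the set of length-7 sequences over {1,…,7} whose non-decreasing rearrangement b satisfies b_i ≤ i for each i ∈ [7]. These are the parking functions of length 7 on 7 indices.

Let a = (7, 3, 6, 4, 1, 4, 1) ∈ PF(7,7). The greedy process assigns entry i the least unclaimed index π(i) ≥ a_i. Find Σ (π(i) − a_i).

2

Σπ = 28 ({1..7} each once); Σa = 7+3+6+4+1+4+1 = 26; disp = 28−26 = 2.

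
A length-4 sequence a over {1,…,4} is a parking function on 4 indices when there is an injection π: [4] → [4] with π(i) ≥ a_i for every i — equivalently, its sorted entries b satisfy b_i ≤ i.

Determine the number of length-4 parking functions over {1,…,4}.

125

Count = 1·5^3 = 1 · 125 = 125
One tuple (2,4,1,3) → sorted (1,2,3,4): b_i ≤ i ∀i, a PF.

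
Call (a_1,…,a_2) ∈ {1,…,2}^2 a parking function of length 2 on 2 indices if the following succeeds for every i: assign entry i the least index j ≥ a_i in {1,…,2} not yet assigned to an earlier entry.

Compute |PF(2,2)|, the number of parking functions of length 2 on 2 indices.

Count = (3−2)·3^(2−1) = 1 · 3 = 3 (Pollak)
Example (1,1) → sorted (1,1): b_i ≤ i ∀i, a PF.

3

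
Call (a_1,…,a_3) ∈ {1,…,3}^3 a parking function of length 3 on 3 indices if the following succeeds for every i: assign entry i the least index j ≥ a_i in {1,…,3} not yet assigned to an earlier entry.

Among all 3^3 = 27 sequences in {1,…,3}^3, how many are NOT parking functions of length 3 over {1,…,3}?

|PF(3,3)| = (3−3+1)·(3+1)^(3−1) = 1×16 = 16
Example (3,2,3) → sorted (2,3,3): b_1=2>1, not a PF.
Total 27; non-PF = 27−16 = 11

11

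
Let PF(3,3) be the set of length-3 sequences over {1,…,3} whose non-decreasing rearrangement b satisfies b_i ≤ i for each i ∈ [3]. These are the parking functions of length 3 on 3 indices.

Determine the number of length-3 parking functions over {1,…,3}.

Count = 1·4^2 = 1×16 = 16 (Pollak)
One tuple (2,2,1) → sorted (1,2,2): b_i ≤ i ∀i, a PF.

16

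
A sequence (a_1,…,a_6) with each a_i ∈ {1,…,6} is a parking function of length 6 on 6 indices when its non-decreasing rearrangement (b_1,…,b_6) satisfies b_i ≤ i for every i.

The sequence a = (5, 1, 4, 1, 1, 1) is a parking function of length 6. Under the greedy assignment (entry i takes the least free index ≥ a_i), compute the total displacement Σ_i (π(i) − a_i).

Σπ = 6·7/2 = 21 (π permutes [6]); Σa = 5+1+4+1+1+1 = 13; disp = 21−13 = 8.

8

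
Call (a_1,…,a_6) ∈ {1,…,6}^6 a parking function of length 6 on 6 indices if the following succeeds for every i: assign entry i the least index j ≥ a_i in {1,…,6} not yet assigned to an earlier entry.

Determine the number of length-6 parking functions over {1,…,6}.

Count = (7−6)·7^(6−1) = 1 · 16807 = 16807
E.g. (1,1,1,1,6,5) → sorted (1,1,1,1,5,6): b_i ≤ i ∀i, a PF.

16807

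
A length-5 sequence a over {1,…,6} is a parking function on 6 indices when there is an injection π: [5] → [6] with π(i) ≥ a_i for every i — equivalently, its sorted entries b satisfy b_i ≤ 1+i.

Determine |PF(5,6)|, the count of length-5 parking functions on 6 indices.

4802

Count = 2·7^4 = 2·2401 = 4802 [KW]
Check (6,3,1,5,3) → sorted (1,3,3,5,6): b_i ≤ 1+i ∀i, a PF.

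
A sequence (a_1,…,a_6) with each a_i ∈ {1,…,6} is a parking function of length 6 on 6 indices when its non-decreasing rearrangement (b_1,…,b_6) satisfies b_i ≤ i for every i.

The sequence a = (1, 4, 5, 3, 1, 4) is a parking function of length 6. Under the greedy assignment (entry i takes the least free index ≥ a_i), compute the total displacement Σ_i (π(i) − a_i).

Σπ = 6·7/2 = 21 (π permutes [6]); Σa = 1+4+5+3+1+4 = 18; disp = 21−18 = 3.

3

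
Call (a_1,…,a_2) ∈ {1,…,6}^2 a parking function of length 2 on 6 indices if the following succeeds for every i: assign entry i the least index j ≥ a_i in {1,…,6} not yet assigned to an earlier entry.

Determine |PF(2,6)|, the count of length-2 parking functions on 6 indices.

|PF| = (6−2+1)·(6+1)^(2−1) = 5·7 = 35 (Pollak)
E.g. (6,1) → sorted (1,6): b_i ≤ 4+i ∀i, a PF.

35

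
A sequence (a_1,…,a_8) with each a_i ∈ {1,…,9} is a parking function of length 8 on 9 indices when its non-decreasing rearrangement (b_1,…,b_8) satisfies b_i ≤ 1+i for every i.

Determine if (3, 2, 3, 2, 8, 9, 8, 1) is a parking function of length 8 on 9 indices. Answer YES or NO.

NO

Rearranged: b = (1, 2, 2, 3, 3, 8, 8, 9).
  b_1=1 ≤ 2
  b_2=2 ≤ 3
  b_3=2 ≤ 4
  b_4=3 ≤ 5
  b_5=3 ≤ 6
  b_6=8 > 7
  fails at i=6 ⇒ NO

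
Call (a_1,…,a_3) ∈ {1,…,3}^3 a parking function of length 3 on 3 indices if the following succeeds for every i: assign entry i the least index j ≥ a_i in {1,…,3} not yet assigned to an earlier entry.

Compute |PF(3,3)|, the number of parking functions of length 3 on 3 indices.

16

|PF| = (3−3+1)·(3+1)^(3−1) = 1 · 16 = 16
Check (1,1,2) → sorted (1,1,2): b_i ≤ i ∀i, a PF.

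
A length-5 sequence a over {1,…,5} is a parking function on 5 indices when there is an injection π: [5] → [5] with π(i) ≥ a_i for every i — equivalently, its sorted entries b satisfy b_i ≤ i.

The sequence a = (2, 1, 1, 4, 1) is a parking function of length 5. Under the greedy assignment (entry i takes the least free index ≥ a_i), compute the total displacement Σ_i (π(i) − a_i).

6

Σπ = 5·6/2 = 15 (π permutes [5]); Σa = 2+1+1+4+1 = 9; disp = 15−9 = 6.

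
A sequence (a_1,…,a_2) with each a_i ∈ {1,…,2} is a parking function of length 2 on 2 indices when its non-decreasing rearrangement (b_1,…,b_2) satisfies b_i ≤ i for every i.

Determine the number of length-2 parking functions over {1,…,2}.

|PF| = (2+1−2)·(2+1)^{2−1} = 1·3 = 3
Example (2,1) → sorted (1,2): b_i ≤ i ∀i, a PF.

3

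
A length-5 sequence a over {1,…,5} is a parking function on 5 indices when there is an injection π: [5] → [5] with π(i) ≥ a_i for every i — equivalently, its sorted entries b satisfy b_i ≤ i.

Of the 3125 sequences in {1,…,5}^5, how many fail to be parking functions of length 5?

#PF = (5−5+1)·(5+1)^(5−1) = 1 · 1296 = 1296 (Konheim–Weiss)
E.g. (3,2,4,3,4) → sorted (2,3,3,4,4): b_1=2>1, not a PF.
5^5 − 1296 = 3125 − 1296 = 1829

1829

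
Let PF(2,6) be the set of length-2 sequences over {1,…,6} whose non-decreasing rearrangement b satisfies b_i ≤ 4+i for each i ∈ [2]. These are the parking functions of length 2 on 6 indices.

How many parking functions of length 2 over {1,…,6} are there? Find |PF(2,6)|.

|PF(2,6)| = 5·7^1 = 5 · 7 = 35 [KW]
Check (1,4) → sorted (1,4): b_i ≤ 4+i ∀i, a PF.

35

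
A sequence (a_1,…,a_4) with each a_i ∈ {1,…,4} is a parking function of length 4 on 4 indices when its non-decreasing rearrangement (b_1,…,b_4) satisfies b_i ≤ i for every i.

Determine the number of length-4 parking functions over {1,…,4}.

125

#PF = (4+1−4)·(4+1)^{4−1} = 1·125 = 125
One tuple (1,2,4,2) → sorted (1,2,2,4): b_i ≤ i ∀i, a PF.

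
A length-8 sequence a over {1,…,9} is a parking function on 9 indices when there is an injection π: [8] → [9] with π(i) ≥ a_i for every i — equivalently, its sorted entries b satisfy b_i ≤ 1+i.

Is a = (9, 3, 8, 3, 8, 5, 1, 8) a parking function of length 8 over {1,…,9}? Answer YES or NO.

NO

Rearranged: b = (1, 3, 3, 5, 8, 8, 8, 9).
  b_1=1 ≤ 2
  b_2=3 ≤ 3
  b_3=3 ≤ 4
  b_4=5 ≤ 5
  b_5=8 > 6
  fails at i=5 ⇒ NO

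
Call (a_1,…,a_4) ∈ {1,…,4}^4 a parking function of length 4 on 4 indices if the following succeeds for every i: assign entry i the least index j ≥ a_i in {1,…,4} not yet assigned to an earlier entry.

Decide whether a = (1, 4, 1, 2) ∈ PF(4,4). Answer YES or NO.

YES

Rearranged: b = (1, 1, 2, 4).
  b_1=1 ≤ 1
  b_2=1 ≤ 2
  b_3=2 ≤ 3
  b_4=4 ≤ 4
All bounds hold ⇒ YES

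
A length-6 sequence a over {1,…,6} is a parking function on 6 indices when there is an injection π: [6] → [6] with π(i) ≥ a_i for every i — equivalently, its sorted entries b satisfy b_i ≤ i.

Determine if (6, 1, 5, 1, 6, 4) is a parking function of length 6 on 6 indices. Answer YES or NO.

Rearranged: b = (1, 1, 4, 5, 6, 6).
  b_1=1 ≤ 1
  b_2=1 ≤ 2
  b_3=4 > 3
  fails at i=3 ⇒ NO

NO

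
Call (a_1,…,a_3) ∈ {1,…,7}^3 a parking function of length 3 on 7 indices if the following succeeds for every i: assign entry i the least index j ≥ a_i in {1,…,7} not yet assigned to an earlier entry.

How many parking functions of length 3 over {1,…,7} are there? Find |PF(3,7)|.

Count = (7+1−3)·(7+1)^{3−1} = 5·64 = 320 [KW]
Check (6,3,4) → sorted (3,4,6): b_i ≤ 4+i ∀i, a PF.

320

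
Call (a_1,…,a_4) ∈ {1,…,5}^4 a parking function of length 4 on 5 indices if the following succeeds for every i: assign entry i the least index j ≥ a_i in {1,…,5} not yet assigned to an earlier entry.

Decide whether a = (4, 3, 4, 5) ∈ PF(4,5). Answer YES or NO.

NO

Rearranged: b = (3, 4, 4, 5).
  b_1=3 > 2
  fails at i=1 ⇒ NO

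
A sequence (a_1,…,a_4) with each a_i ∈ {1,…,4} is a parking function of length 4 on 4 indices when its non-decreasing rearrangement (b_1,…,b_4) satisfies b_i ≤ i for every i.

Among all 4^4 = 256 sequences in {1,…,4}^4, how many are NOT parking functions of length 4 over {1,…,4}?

#PF = (4+1−4)·(4+1)^{4−1} = 1·125 = 125 (Pollak)
Example (2,3,2,4) → sorted (2,2,3,4): b_1=2>1, not a PF.
So 256 − 125 = 131 fail.

131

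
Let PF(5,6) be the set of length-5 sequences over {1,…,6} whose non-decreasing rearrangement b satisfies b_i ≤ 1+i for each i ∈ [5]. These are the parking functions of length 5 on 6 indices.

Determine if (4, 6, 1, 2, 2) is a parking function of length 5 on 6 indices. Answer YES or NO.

Rearranged: b = (1, 2, 2, 4, 6).
  b_1=1 ≤ 2
  b_2=2 ≤ 3
  b_3=2 ≤ 4
  b_4=4 ≤ 5
  b_5=6 ≤ 6
All bounds hold ⇒ YES

YES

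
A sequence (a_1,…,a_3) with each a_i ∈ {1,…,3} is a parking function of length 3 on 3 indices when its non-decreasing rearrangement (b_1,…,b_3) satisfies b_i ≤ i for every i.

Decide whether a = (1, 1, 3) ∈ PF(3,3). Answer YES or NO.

YES

Rearranged: b = (1, 1, 3).
  b_1=1 ≤ 1
  b_2=1 ≤ 2
  b_3=3 ≤ 3
All bounds hold ⇒ YES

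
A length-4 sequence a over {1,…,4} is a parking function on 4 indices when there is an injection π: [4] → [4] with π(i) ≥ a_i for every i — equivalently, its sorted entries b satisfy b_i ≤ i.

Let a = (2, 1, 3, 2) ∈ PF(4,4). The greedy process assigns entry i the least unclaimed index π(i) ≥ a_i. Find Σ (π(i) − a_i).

Σπ = 10 ({1..4} each once); Σa = 2+1+3+2 = 8; disp = 10−8 = 2.

2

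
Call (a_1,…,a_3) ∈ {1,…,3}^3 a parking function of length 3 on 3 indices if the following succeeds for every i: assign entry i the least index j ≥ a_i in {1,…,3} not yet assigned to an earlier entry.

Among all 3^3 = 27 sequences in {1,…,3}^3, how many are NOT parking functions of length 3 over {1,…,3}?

|PF| = (4−3)·4^(3−1) = 1×16 = 16 (Konheim–Weiss)
E.g. (3,2,3) → sorted (2,3,3): b_1=2>1, not a PF.
Total 27; non-PF = 27−16 = 11

11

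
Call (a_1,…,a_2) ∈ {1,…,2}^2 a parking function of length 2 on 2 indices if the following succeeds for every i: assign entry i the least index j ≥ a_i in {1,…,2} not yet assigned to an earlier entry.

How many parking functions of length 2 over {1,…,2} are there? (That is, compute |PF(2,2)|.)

|PF(2,2)| = (3−2)·3^(2−1) = 1 · 3 = 3
Example (1,2) → sorted (1,2): b_i ≤ i ∀i, a PF.

3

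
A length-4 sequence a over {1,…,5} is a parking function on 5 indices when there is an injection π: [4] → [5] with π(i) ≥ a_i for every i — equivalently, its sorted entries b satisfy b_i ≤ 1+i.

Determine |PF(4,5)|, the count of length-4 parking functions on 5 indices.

Count = (5+1−4)·(5+1)^{4−1} = 2×216 = 432 (Pollak)
Example (2,2,5,1) → sorted (1,2,2,5): b_i ≤ 1+i ∀i, a PF.

432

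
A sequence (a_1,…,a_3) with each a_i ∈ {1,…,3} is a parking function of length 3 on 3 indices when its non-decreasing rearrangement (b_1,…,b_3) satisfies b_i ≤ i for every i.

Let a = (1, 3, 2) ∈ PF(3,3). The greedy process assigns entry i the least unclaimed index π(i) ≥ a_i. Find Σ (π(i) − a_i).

Σπ = 3·4/2 = 6 (π permutes [3]); Σa = 1+3+2 = 6; disp = 6−6 = 0.

0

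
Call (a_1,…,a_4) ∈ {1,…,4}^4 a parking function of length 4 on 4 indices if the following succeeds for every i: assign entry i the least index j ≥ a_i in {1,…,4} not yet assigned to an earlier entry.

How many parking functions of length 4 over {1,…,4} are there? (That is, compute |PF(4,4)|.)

#PF = 1·5^3 = 1·125 = 125 (Konheim–Weiss)
Check (1,4,1,2) → sorted (1,1,2,4): b_i ≤ i ∀i, a PF.

125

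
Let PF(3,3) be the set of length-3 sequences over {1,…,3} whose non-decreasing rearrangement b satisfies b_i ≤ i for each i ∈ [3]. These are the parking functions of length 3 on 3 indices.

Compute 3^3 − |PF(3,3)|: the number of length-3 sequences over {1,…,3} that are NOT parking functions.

Count = (3−3+1)·(3+1)^(3−1) = 1×16 = 16 (Konheim–Weiss)
One tuple (2,2,2) → sorted (2,2,2): b_1=2>1, not a PF.
Total 27; non-PF = 27−16 = 11

11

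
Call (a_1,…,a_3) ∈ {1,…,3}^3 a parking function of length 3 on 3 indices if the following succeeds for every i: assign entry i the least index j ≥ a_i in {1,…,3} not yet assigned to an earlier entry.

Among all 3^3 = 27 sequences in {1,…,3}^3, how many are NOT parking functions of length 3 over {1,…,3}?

Count = (3+1−3)·(3+1)^{3−1} = 1 · 16 = 16 [KW]
E.g. (1,3,3) → sorted (1,3,3): b_2=3>2, not a PF.
So 27 − 16 = 11 fail.

11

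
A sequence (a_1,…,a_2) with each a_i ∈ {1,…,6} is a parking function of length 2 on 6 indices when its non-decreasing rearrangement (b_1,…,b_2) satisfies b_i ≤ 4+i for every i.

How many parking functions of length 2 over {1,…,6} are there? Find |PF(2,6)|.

35

#PF = (7−2)·7^(2−1) = 5×7 = 35 (Pollak)
Example (5,5) → sorted (5,5): b_i ≤ 4+i ∀i, a PF.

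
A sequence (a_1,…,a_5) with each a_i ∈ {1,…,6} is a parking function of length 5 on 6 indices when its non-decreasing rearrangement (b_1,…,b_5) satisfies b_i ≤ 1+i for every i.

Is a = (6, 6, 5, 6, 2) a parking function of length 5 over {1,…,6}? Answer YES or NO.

Sorted: b = (2, 5, 6, 6, 6).
  b_1=2 ≤ 2
  b_2=5 > 3
  fails at i=2 ⇒ NO

NO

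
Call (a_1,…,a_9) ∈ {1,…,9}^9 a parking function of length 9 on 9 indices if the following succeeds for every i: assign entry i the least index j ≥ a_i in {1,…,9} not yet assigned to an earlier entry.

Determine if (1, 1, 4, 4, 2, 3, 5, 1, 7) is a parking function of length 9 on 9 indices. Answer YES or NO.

YES

Order a: b = (1, 1, 1, 2, 3, 4, 4, 5, 7).
  b_1=1 ≤ 1
  b_2=1 ≤ 2
  b_3=1 ≤ 3
  b_4=2 ≤ 4
  b_5=3 ≤ 5
  b_6=4 ≤ 6
  b_7=4 ≤ 7
  b_8=5 ≤ 8
  b_9=7 ≤ 9
All bounds hold ⇒ YES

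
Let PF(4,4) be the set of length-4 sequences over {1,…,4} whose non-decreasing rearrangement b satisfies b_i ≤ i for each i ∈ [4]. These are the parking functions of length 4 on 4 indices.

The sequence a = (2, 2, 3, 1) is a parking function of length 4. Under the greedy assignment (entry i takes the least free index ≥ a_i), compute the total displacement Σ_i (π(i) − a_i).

Σπ(i) = 1+…+4 = 10; Σa = 2+2+3+1 = 8; disp = 10−8 = 2.

2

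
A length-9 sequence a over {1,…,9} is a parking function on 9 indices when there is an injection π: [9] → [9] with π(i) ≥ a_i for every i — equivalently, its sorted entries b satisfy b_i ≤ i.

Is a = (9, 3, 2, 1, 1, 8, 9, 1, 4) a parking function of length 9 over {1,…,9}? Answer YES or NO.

NO

Order a: b = (1, 1, 1, 2, 3, 4, 8, 9, 9).
  b_1=1 ≤ 1
  b_2=1 ≤ 2
  b_3=1 ≤ 3
  b_4=2 ≤ 4
  b_5=3 ≤ 5
  b_6=4 ≤ 6
  b_7=8 > 7
  fails at i=7 ⇒ NO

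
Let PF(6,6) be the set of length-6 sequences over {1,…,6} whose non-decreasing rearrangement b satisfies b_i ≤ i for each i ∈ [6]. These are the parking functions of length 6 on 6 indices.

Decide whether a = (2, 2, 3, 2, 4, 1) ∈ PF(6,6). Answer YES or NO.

Rearranged: b = (1, 2, 2, 2, 3, 4).
  b_1=1 ≤ 1
  b_2=2 ≤ 2
  b_3=2 ≤ 3
  b_4=2 ≤ 4
  b_5=3 ≤ 5
  b_6=4 ≤ 6
All bounds hold ⇒ YES

YES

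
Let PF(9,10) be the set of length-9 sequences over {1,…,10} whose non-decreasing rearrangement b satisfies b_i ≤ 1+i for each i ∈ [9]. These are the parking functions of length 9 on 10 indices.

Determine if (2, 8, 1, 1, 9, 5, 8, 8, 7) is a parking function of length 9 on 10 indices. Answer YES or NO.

NO

Rearranged: b = (1, 1, 2, 5, 7, 8, 8, 8, 9).
  b_1=1 ≤ 2
  b_2=1 ≤ 3
  b_3=2 ≤ 4
  b_4=5 ≤ 5
  b_5=7 > 6
  fails at i=5 ⇒ NO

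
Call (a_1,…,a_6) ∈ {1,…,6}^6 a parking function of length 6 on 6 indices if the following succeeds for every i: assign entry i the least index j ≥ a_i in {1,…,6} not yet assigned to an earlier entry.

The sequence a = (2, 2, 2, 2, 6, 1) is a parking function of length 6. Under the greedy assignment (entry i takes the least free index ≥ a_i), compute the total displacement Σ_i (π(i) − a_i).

Σπ(i) = 1+…+6 = 21; Σa = 2+2+2+2+6+1 = 15; disp = 21−15 = 6.

6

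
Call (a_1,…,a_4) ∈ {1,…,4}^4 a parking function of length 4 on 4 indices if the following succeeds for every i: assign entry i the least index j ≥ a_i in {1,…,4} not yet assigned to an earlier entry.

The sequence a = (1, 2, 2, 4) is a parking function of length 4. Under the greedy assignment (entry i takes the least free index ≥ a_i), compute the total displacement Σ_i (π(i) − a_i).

1

Σπ = 10 ({1..4} each once); Σa = 1+2+2+4 = 9; disp = 10−9 = 1.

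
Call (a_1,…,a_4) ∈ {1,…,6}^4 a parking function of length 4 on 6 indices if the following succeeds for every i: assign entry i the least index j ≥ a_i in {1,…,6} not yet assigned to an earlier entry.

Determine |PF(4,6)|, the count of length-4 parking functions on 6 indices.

1029

|PF(4,6)| = (7−4)·7^(4−1) = 3·343 = 1029 [KW]
Check (1,5,1,6) → sorted (1,1,5,6): b_i ≤ 2+i ∀i, a PF.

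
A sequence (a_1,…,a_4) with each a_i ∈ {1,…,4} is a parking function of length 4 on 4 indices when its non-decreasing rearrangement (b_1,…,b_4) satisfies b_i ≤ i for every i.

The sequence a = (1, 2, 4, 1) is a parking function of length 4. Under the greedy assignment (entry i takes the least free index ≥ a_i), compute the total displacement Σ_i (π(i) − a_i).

Σπ = 10 ({1..4} each once); Σa = 1+2+4+1 = 8; disp = 10−8 = 2.

2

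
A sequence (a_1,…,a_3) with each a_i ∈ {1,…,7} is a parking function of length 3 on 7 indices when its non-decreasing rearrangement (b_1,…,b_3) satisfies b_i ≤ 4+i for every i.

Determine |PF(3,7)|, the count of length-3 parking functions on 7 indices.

|PF(3,7)| = (8−3)·8^(3−1) = 5 · 64 = 320 (Pollak)
E.g. (6,4,1) → sorted (1,4,6): b_i ≤ 4+i ∀i, a PF.

320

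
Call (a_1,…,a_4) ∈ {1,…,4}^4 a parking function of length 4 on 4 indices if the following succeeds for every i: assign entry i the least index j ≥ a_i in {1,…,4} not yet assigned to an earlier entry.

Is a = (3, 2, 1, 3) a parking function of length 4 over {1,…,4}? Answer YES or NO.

YES

Rearranged: b = (1, 2, 3, 3).
  b_1=1 ≤ 1
  b_2=2 ≤ 2
  b_3=3 ≤ 3
  b_4=3 ≤ 4
All bounds hold ⇒ YES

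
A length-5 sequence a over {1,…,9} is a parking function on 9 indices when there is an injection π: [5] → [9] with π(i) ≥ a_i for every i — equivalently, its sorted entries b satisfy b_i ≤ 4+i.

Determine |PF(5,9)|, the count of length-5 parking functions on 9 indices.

50000

Count = (10−5)·10^(5−1) = 5·10000 = 50000
E.g. (2,4,1,4,1) → sorted (1,1,2,4,4): b_i ≤ 4+i ∀i, a PF.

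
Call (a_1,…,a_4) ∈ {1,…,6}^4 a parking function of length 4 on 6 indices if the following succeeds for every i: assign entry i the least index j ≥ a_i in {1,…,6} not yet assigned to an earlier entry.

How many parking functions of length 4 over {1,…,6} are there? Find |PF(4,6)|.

1029

|PF| = (6−4+1)·(6+1)^(4−1) = 3·343 = 1029 [KW]
One tuple (2,1,4,6) → sorted (1,2,4,6): b_i ≤ 2+i ∀i, a PF.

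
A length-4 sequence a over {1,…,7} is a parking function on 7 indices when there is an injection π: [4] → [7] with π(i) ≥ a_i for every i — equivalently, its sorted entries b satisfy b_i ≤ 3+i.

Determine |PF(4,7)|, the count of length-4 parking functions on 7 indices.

#PF = (8−4)·8^(4−1) = 4 · 512 = 2048 [KW]
One tuple (3,5,2,4) → sorted (2,3,4,5): b_i ≤ 3+i ∀i, a PF.

2048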